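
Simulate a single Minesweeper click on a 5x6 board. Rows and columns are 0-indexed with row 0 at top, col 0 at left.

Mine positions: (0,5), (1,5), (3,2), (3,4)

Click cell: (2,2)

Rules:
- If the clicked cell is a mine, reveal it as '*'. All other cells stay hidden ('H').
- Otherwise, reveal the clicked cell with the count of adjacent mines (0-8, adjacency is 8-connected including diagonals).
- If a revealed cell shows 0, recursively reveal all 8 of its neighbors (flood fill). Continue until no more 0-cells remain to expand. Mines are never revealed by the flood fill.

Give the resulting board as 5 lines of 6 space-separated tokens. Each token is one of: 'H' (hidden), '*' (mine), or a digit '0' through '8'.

H H H H H H
H H H H H H
H H 1 H H H
H H H H H H
H H H H H H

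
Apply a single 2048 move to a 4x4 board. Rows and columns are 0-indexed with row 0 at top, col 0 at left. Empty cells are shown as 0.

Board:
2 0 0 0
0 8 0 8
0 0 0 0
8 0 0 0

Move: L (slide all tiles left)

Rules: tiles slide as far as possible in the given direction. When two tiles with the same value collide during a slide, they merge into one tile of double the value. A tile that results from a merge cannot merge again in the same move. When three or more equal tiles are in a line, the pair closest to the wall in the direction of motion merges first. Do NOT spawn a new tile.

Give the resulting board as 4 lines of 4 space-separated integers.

Slide left:
row 0: [2, 0, 0, 0] -> [2, 0, 0, 0]
row 1: [0, 8, 0, 8] -> [16, 0, 0, 0]
row 2: [0, 0, 0, 0] -> [0, 0, 0, 0]
row 3: [8, 0, 0, 0] -> [8, 0, 0, 0]

Answer:  2  0  0  0
16  0  0  0
 0  0  0  0
 8  0  0  0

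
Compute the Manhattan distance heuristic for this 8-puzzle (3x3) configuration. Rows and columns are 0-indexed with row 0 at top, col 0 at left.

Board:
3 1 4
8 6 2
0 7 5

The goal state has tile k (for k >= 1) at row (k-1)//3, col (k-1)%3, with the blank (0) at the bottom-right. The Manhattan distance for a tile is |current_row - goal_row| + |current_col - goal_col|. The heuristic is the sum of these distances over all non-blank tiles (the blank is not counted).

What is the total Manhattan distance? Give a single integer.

Tile 3: (0,0)->(0,2) = 2
Tile 1: (0,1)->(0,0) = 1
Tile 4: (0,2)->(1,0) = 3
Tile 8: (1,0)->(2,1) = 2
Tile 6: (1,1)->(1,2) = 1
Tile 2: (1,2)->(0,1) = 2
Tile 7: (2,1)->(2,0) = 1
Tile 5: (2,2)->(1,1) = 2
Sum: 2 + 1 + 3 + 2 + 1 + 2 + 1 + 2 = 14

Answer: 14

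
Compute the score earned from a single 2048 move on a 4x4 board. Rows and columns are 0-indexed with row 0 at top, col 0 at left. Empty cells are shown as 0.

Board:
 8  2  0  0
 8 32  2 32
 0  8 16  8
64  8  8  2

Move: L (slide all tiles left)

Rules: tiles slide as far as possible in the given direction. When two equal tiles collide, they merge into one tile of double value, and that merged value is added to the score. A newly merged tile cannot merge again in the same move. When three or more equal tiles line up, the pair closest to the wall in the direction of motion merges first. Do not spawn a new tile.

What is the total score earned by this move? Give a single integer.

Slide left:
row 0: [8, 2, 0, 0] -> [8, 2, 0, 0]  score +0 (running 0)
row 1: [8, 32, 2, 32] -> [8, 32, 2, 32]  score +0 (running 0)
row 2: [0, 8, 16, 8] -> [8, 16, 8, 0]  score +0 (running 0)
row 3: [64, 8, 8, 2] -> [64, 16, 2, 0]  score +16 (running 16)
Board after move:
 8  2  0  0
 8 32  2 32
 8 16  8  0
64 16  2  0

Answer: 16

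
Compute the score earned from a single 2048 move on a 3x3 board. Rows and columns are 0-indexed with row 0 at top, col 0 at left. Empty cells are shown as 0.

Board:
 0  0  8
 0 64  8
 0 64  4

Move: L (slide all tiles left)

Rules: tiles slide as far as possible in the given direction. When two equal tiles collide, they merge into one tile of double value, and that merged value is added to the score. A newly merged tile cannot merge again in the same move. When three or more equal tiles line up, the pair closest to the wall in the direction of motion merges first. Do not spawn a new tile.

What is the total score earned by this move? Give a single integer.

Slide left:
row 0: [0, 0, 8] -> [8, 0, 0]  score +0 (running 0)
row 1: [0, 64, 8] -> [64, 8, 0]  score +0 (running 0)
row 2: [0, 64, 4] -> [64, 4, 0]  score +0 (running 0)
Board after move:
 8  0  0
64  8  0
64  4  0

Answer: 0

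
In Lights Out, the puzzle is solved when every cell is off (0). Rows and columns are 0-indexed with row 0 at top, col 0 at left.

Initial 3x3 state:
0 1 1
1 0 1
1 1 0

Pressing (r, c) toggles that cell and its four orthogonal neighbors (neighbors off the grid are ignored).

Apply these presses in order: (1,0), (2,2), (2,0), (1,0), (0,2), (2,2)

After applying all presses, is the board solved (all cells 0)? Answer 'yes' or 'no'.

Answer: yes

Derivation:
After press 1 at (1,0):
1 1 1
0 1 1
0 1 0

After press 2 at (2,2):
1 1 1
0 1 0
0 0 1

After press 3 at (2,0):
1 1 1
1 1 0
1 1 1

After press 4 at (1,0):
0 1 1
0 0 0
0 1 1

After press 5 at (0,2):
0 0 0
0 0 1
0 1 1

After press 6 at (2,2):
0 0 0
0 0 0
0 0 0

Lights still on: 0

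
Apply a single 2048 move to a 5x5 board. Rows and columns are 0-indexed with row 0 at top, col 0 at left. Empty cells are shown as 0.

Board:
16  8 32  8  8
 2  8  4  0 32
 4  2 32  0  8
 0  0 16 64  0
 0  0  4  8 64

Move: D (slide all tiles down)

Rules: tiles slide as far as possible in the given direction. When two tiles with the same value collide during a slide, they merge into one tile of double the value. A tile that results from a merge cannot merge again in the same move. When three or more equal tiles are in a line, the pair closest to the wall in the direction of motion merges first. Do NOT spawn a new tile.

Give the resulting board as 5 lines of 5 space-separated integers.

Slide down:
col 0: [16, 2, 4, 0, 0] -> [0, 0, 16, 2, 4]
col 1: [8, 8, 2, 0, 0] -> [0, 0, 0, 16, 2]
col 2: [32, 4, 32, 16, 4] -> [32, 4, 32, 16, 4]
col 3: [8, 0, 0, 64, 8] -> [0, 0, 8, 64, 8]
col 4: [8, 32, 8, 0, 64] -> [0, 8, 32, 8, 64]

Answer:  0  0 32  0  0
 0  0  4  0  8
16  0 32  8 32
 2 16 16 64  8
 4  2  4  8 64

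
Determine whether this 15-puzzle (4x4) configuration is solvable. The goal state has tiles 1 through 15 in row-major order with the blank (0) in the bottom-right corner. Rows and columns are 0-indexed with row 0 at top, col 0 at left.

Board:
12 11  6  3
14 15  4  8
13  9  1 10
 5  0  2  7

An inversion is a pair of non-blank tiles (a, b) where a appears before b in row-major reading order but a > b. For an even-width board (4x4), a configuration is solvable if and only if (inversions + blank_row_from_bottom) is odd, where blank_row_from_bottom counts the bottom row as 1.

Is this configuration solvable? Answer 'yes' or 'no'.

Inversions: 66
Blank is in row 3 (0-indexed from top), which is row 1 counting from the bottom (bottom = 1).
66 + 1 = 67, which is odd, so the puzzle is solvable.

Answer: yes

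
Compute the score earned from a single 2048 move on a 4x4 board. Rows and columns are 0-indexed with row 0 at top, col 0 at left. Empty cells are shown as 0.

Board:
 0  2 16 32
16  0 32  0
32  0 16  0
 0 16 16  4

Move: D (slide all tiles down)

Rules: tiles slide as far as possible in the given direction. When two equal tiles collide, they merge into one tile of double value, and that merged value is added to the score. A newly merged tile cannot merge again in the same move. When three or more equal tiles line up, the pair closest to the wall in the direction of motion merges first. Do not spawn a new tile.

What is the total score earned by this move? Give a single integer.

Slide down:
col 0: [0, 16, 32, 0] -> [0, 0, 16, 32]  score +0 (running 0)
col 1: [2, 0, 0, 16] -> [0, 0, 2, 16]  score +0 (running 0)
col 2: [16, 32, 16, 16] -> [0, 16, 32, 32]  score +32 (running 32)
col 3: [32, 0, 0, 4] -> [0, 0, 32, 4]  score +0 (running 32)
Board after move:
 0  0  0  0
 0  0 16  0
16  2 32 32
32 16 32  4

Answer: 32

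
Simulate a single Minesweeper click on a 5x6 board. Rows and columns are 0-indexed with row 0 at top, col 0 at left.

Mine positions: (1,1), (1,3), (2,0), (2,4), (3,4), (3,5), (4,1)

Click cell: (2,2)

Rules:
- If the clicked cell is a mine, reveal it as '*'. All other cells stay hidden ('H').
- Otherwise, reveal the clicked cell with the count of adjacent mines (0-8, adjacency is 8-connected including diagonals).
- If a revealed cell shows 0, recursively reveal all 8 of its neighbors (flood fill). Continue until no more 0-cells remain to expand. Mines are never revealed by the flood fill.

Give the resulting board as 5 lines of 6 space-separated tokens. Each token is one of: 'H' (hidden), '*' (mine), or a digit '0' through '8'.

H H H H H H
H H H H H H
H H 2 H H H
H H H H H H
H H H H H H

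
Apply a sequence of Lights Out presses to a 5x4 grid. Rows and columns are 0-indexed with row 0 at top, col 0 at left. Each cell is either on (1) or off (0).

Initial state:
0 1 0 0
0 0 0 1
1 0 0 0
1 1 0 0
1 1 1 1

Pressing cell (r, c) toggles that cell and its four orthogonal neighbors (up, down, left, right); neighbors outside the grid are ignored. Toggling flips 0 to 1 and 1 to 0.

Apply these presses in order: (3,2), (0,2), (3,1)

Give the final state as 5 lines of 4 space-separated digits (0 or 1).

Answer: 0 0 1 1
0 0 1 1
1 1 1 0
0 1 0 1
1 0 0 1

Derivation:
After press 1 at (3,2):
0 1 0 0
0 0 0 1
1 0 1 0
1 0 1 1
1 1 0 1

After press 2 at (0,2):
0 0 1 1
0 0 1 1
1 0 1 0
1 0 1 1
1 1 0 1

After press 3 at (3,1):
0 0 1 1
0 0 1 1
1 1 1 0
0 1 0 1
1 0 0 1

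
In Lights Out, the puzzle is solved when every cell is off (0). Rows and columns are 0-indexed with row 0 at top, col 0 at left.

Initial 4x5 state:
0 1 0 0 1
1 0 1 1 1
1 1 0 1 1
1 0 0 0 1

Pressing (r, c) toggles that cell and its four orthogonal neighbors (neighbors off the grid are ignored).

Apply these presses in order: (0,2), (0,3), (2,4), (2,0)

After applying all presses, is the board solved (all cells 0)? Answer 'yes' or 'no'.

Answer: yes

Derivation:
After press 1 at (0,2):
0 0 1 1 1
1 0 0 1 1
1 1 0 1 1
1 0 0 0 1

After press 2 at (0,3):
0 0 0 0 0
1 0 0 0 1
1 1 0 1 1
1 0 0 0 1

After press 3 at (2,4):
0 0 0 0 0
1 0 0 0 0
1 1 0 0 0
1 0 0 0 0

After press 4 at (2,0):
0 0 0 0 0
0 0 0 0 0
0 0 0 0 0
0 0 0 0 0

Lights still on: 0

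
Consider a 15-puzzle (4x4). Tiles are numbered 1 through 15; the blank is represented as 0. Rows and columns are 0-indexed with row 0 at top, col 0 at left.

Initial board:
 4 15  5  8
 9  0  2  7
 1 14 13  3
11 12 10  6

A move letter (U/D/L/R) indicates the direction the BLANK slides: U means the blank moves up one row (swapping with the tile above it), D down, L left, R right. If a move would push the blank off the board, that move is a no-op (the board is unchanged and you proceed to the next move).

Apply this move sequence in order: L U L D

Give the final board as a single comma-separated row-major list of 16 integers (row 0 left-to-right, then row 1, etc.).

After move 1 (L):
 4 15  5  8
 0  9  2  7
 1 14 13  3
11 12 10  6

After move 2 (U):
 0 15  5  8
 4  9  2  7
 1 14 13  3
11 12 10  6

After move 3 (L):
 0 15  5  8
 4  9  2  7
 1 14 13  3
11 12 10  6

After move 4 (D):
 4 15  5  8
 0  9  2  7
 1 14 13  3
11 12 10  6

Answer: 4, 15, 5, 8, 0, 9, 2, 7, 1, 14, 13, 3, 11, 12, 10, 6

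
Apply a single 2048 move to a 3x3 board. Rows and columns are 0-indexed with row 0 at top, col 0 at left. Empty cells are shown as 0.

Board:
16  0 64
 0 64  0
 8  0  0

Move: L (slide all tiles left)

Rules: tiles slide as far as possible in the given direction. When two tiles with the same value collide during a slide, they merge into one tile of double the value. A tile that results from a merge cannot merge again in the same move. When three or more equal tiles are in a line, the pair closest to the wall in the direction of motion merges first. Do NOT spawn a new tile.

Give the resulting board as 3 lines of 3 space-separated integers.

Answer: 16 64  0
64  0  0
 8  0  0

Derivation:
Slide left:
row 0: [16, 0, 64] -> [16, 64, 0]
row 1: [0, 64, 0] -> [64, 0, 0]
row 2: [8, 0, 0] -> [8, 0, 0]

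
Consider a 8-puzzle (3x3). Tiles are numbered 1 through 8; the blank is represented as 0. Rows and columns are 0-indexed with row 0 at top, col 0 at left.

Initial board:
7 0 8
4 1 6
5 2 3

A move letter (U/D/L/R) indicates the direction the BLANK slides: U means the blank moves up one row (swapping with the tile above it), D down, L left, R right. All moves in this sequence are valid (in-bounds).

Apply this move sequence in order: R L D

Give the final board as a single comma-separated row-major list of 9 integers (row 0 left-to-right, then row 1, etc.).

Answer: 7, 1, 8, 4, 0, 6, 5, 2, 3

Derivation:
After move 1 (R):
7 8 0
4 1 6
5 2 3

After move 2 (L):
7 0 8
4 1 6
5 2 3

After move 3 (D):
7 1 8
4 0 6
5 2 3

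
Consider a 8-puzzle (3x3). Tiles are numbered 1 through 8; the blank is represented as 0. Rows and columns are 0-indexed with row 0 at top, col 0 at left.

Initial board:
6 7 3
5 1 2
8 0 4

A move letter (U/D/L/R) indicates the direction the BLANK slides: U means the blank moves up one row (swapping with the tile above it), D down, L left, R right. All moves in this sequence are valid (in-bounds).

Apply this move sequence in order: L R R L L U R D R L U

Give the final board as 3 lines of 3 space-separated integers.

Answer: 6 7 3
1 0 2
5 8 4

Derivation:
After move 1 (L):
6 7 3
5 1 2
0 8 4

After move 2 (R):
6 7 3
5 1 2
8 0 4

After move 3 (R):
6 7 3
5 1 2
8 4 0

After move 4 (L):
6 7 3
5 1 2
8 0 4

After move 5 (L):
6 7 3
5 1 2
0 8 4

After move 6 (U):
6 7 3
0 1 2
5 8 4

After move 7 (R):
6 7 3
1 0 2
5 8 4

After move 8 (D):
6 7 3
1 8 2
5 0 4

After move 9 (R):
6 7 3
1 8 2
5 4 0

After move 10 (L):
6 7 3
1 8 2
5 0 4

After move 11 (U):
6 7 3
1 0 2
5 8 4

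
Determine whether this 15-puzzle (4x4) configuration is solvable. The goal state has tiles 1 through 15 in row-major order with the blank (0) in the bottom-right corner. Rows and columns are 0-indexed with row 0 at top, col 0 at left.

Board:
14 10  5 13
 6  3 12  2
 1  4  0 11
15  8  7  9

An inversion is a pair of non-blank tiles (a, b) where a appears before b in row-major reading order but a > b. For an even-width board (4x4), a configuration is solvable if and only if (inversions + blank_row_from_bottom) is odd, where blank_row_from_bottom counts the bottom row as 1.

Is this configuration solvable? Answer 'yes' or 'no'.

Answer: yes

Derivation:
Inversions: 57
Blank is in row 2 (0-indexed from top), which is row 2 counting from the bottom (bottom = 1).
57 + 2 = 59, which is odd, so the puzzle is solvable.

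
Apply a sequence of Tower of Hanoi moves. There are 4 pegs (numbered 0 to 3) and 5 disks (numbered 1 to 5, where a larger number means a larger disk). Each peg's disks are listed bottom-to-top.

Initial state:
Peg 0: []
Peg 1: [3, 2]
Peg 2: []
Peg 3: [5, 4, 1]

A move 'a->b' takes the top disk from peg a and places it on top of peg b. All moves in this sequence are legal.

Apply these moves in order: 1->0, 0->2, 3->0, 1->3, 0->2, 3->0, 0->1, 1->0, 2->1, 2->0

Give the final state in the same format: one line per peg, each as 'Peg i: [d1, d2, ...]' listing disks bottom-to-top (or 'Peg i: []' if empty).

Answer: Peg 0: [3, 2]
Peg 1: [1]
Peg 2: []
Peg 3: [5, 4]

Derivation:
After move 1 (1->0):
Peg 0: [2]
Peg 1: [3]
Peg 2: []
Peg 3: [5, 4, 1]

After move 2 (0->2):
Peg 0: []
Peg 1: [3]
Peg 2: [2]
Peg 3: [5, 4, 1]

After move 3 (3->0):
Peg 0: [1]
Peg 1: [3]
Peg 2: [2]
Peg 3: [5, 4]

After move 4 (1->3):
Peg 0: [1]
Peg 1: []
Peg 2: [2]
Peg 3: [5, 4, 3]

After move 5 (0->2):
Peg 0: []
Peg 1: []
Peg 2: [2, 1]
Peg 3: [5, 4, 3]

After move 6 (3->0):
Peg 0: [3]
Peg 1: []
Peg 2: [2, 1]
Peg 3: [5, 4]

After move 7 (0->1):
Peg 0: []
Peg 1: [3]
Peg 2: [2, 1]
Peg 3: [5, 4]

After move 8 (1->0):
Peg 0: [3]
Peg 1: []
Peg 2: [2, 1]
Peg 3: [5, 4]

After move 9 (2->1):
Peg 0: [3]
Peg 1: [1]
Peg 2: [2]
Peg 3: [5, 4]

After move 10 (2->0):
Peg 0: [3, 2]
Peg 1: [1]
Peg 2: []
Peg 3: [5, 4]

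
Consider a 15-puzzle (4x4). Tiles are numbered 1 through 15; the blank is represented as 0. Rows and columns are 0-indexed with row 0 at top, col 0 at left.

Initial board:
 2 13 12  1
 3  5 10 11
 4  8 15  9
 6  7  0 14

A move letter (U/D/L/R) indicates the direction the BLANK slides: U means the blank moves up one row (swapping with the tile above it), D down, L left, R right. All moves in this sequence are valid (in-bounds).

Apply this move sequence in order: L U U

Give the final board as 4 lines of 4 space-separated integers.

After move 1 (L):
 2 13 12  1
 3  5 10 11
 4  8 15  9
 6  0  7 14

After move 2 (U):
 2 13 12  1
 3  5 10 11
 4  0 15  9
 6  8  7 14

After move 3 (U):
 2 13 12  1
 3  0 10 11
 4  5 15  9
 6  8  7 14

Answer:  2 13 12  1
 3  0 10 11
 4  5 15  9
 6  8  7 14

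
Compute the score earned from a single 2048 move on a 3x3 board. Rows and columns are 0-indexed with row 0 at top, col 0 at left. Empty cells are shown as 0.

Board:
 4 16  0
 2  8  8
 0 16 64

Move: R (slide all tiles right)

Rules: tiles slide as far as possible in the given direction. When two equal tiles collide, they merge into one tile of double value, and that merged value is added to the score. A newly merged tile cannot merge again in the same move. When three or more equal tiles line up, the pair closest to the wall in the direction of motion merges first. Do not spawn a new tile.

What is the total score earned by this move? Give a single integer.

Slide right:
row 0: [4, 16, 0] -> [0, 4, 16]  score +0 (running 0)
row 1: [2, 8, 8] -> [0, 2, 16]  score +16 (running 16)
row 2: [0, 16, 64] -> [0, 16, 64]  score +0 (running 16)
Board after move:
 0  4 16
 0  2 16
 0 16 64

Answer: 16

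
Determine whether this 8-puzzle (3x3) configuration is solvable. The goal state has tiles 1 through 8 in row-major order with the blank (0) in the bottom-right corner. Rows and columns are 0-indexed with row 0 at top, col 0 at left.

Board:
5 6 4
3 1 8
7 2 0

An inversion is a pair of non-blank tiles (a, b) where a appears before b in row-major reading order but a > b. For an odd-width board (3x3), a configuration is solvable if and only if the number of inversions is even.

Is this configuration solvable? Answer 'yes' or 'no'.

Answer: yes

Derivation:
Inversions (pairs i<j in row-major order where tile[i] > tile[j] > 0): 16
16 is even, so the puzzle is solvable.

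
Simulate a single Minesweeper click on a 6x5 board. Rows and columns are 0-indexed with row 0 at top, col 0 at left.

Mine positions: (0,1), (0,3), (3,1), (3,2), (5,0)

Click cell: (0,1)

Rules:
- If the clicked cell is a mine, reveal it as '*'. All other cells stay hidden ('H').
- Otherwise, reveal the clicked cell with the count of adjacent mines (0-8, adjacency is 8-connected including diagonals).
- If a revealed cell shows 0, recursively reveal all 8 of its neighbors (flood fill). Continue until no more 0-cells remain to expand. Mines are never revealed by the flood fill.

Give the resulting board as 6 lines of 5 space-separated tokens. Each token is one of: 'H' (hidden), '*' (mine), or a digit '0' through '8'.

H * H H H
H H H H H
H H H H H
H H H H H
H H H H H
H H H H H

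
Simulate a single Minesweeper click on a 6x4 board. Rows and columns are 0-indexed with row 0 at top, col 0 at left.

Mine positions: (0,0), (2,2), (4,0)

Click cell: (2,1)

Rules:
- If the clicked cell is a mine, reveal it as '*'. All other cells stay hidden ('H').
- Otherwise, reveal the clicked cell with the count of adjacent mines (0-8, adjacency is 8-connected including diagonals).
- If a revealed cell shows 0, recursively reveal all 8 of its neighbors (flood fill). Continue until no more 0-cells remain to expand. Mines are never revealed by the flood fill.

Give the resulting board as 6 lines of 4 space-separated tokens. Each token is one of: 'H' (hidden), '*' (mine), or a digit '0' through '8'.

H H H H
H H H H
H 1 H H
H H H H
H H H H
H H H H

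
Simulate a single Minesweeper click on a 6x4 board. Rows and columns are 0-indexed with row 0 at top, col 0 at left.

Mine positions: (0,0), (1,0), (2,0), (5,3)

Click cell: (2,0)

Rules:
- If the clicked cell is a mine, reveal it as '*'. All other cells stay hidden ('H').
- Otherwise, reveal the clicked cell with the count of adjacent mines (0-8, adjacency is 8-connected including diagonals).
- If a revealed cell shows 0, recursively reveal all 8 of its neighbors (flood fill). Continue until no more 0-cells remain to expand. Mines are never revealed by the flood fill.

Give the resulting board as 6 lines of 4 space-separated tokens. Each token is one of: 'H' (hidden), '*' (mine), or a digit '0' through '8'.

H H H H
H H H H
* H H H
H H H H
H H H H
H H H H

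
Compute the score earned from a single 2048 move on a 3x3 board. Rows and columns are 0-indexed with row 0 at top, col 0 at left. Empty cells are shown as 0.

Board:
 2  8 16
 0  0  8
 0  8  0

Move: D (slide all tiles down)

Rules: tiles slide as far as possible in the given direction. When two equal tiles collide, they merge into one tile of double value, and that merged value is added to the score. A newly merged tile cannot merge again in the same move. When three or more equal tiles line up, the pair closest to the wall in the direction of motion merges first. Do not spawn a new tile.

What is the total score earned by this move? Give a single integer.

Answer: 16

Derivation:
Slide down:
col 0: [2, 0, 0] -> [0, 0, 2]  score +0 (running 0)
col 1: [8, 0, 8] -> [0, 0, 16]  score +16 (running 16)
col 2: [16, 8, 0] -> [0, 16, 8]  score +0 (running 16)
Board after move:
 0  0  0
 0  0 16
 2 16  8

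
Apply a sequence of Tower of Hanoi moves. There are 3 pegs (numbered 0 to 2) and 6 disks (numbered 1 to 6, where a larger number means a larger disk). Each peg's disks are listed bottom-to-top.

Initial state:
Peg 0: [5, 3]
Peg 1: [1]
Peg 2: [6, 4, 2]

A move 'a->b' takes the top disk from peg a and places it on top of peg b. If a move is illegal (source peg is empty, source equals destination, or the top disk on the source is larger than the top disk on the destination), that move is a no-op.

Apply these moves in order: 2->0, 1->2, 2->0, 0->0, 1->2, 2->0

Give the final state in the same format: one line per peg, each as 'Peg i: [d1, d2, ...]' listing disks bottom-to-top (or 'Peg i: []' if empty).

Answer: Peg 0: [5, 3, 2, 1]
Peg 1: []
Peg 2: [6, 4]

Derivation:
After move 1 (2->0):
Peg 0: [5, 3, 2]
Peg 1: [1]
Peg 2: [6, 4]

After move 2 (1->2):
Peg 0: [5, 3, 2]
Peg 1: []
Peg 2: [6, 4, 1]

After move 3 (2->0):
Peg 0: [5, 3, 2, 1]
Peg 1: []
Peg 2: [6, 4]

After move 4 (0->0):
Peg 0: [5, 3, 2, 1]
Peg 1: []
Peg 2: [6, 4]

After move 5 (1->2):
Peg 0: [5, 3, 2, 1]
Peg 1: []
Peg 2: [6, 4]

After move 6 (2->0):
Peg 0: [5, 3, 2, 1]
Peg 1: []
Peg 2: [6, 4]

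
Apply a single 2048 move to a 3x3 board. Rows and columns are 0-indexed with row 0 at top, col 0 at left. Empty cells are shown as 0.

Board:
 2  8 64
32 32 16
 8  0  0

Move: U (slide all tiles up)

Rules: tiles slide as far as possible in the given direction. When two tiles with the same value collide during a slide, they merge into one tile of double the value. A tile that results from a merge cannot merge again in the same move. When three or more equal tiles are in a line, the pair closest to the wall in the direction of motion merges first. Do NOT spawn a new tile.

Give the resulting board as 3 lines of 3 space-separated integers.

Slide up:
col 0: [2, 32, 8] -> [2, 32, 8]
col 1: [8, 32, 0] -> [8, 32, 0]
col 2: [64, 16, 0] -> [64, 16, 0]

Answer:  2  8 64
32 32 16
 8  0  0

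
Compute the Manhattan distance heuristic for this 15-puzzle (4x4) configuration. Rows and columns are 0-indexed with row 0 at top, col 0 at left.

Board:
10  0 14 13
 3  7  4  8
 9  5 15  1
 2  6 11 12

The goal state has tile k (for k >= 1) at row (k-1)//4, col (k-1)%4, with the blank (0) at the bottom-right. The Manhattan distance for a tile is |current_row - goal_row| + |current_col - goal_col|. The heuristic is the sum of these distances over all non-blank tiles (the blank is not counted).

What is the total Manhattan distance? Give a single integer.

Answer: 35

Derivation:
Tile 10: (0,0)->(2,1) = 3
Tile 14: (0,2)->(3,1) = 4
Tile 13: (0,3)->(3,0) = 6
Tile 3: (1,0)->(0,2) = 3
Tile 7: (1,1)->(1,2) = 1
Tile 4: (1,2)->(0,3) = 2
Tile 8: (1,3)->(1,3) = 0
Tile 9: (2,0)->(2,0) = 0
Tile 5: (2,1)->(1,0) = 2
Tile 15: (2,2)->(3,2) = 1
Tile 1: (2,3)->(0,0) = 5
Tile 2: (3,0)->(0,1) = 4
Tile 6: (3,1)->(1,1) = 2
Tile 11: (3,2)->(2,2) = 1
Tile 12: (3,3)->(2,3) = 1
Sum: 3 + 4 + 6 + 3 + 1 + 2 + 0 + 0 + 2 + 1 + 5 + 4 + 2 + 1 + 1 = 35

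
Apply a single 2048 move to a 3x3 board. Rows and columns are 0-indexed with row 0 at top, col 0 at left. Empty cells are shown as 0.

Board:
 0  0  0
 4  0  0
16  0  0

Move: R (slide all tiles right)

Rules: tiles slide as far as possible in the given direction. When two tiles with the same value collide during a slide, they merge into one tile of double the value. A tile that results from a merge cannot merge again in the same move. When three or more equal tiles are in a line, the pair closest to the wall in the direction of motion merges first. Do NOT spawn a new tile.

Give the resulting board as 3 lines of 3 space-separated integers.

Slide right:
row 0: [0, 0, 0] -> [0, 0, 0]
row 1: [4, 0, 0] -> [0, 0, 4]
row 2: [16, 0, 0] -> [0, 0, 16]

Answer:  0  0  0
 0  0  4
 0  0 16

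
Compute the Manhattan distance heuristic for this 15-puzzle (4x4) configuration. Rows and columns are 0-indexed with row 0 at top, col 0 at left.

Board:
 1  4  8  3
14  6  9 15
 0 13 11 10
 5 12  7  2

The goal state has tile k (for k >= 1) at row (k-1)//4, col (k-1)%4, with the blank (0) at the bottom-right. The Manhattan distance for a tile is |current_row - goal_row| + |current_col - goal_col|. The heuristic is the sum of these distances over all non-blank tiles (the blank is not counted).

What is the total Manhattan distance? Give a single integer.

Answer: 30

Derivation:
Tile 1: (0,0)->(0,0) = 0
Tile 4: (0,1)->(0,3) = 2
Tile 8: (0,2)->(1,3) = 2
Tile 3: (0,3)->(0,2) = 1
Tile 14: (1,0)->(3,1) = 3
Tile 6: (1,1)->(1,1) = 0
Tile 9: (1,2)->(2,0) = 3
Tile 15: (1,3)->(3,2) = 3
Tile 13: (2,1)->(3,0) = 2
Tile 11: (2,2)->(2,2) = 0
Tile 10: (2,3)->(2,1) = 2
Tile 5: (3,0)->(1,0) = 2
Tile 12: (3,1)->(2,3) = 3
Tile 7: (3,2)->(1,2) = 2
Tile 2: (3,3)->(0,1) = 5
Sum: 0 + 2 + 2 + 1 + 3 + 0 + 3 + 3 + 2 + 0 + 2 + 2 + 3 + 2 + 5 = 30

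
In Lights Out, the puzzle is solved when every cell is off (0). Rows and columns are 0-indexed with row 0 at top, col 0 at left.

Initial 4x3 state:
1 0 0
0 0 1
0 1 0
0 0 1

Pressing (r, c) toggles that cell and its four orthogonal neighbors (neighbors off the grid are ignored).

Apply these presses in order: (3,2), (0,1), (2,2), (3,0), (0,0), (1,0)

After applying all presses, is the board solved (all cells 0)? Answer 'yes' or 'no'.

Answer: no

Derivation:
After press 1 at (3,2):
1 0 0
0 0 1
0 1 1
0 1 0

After press 2 at (0,1):
0 1 1
0 1 1
0 1 1
0 1 0

After press 3 at (2,2):
0 1 1
0 1 0
0 0 0
0 1 1

After press 4 at (3,0):
0 1 1
0 1 0
1 0 0
1 0 1

After press 5 at (0,0):
1 0 1
1 1 0
1 0 0
1 0 1

After press 6 at (1,0):
0 0 1
0 0 0
0 0 0
1 0 1

Lights still on: 3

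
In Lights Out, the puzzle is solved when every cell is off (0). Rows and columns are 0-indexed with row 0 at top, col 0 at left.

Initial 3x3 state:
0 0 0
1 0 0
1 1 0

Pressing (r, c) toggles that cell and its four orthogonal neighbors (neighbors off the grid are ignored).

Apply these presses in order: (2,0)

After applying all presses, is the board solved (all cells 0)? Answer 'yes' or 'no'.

Answer: yes

Derivation:
After press 1 at (2,0):
0 0 0
0 0 0
0 0 0

Lights still on: 0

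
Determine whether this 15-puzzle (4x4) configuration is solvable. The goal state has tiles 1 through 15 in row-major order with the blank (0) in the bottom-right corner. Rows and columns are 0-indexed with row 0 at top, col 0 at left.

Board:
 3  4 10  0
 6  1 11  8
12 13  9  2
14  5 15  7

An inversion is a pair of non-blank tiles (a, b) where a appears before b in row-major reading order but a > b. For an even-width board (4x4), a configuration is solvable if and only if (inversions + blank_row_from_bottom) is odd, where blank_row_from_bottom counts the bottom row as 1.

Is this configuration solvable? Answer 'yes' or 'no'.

Inversions: 36
Blank is in row 0 (0-indexed from top), which is row 4 counting from the bottom (bottom = 1).
36 + 4 = 40, which is even, so the puzzle is not solvable.

Answer: no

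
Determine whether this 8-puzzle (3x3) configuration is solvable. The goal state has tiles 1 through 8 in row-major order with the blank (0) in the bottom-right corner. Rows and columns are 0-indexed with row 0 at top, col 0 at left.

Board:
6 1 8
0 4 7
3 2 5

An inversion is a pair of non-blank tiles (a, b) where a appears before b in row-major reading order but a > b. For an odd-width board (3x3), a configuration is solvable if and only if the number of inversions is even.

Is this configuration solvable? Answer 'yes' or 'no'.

Answer: yes

Derivation:
Inversions (pairs i<j in row-major order where tile[i] > tile[j] > 0): 16
16 is even, so the puzzle is solvable.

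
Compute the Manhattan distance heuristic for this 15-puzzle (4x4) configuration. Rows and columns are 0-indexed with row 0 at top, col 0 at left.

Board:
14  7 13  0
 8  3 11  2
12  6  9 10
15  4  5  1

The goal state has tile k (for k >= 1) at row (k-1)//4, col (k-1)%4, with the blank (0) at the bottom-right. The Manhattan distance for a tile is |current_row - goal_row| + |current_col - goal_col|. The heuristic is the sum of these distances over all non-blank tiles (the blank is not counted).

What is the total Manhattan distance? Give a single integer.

Tile 14: at (0,0), goal (3,1), distance |0-3|+|0-1| = 4
Tile 7: at (0,1), goal (1,2), distance |0-1|+|1-2| = 2
Tile 13: at (0,2), goal (3,0), distance |0-3|+|2-0| = 5
Tile 8: at (1,0), goal (1,3), distance |1-1|+|0-3| = 3
Tile 3: at (1,1), goal (0,2), distance |1-0|+|1-2| = 2
Tile 11: at (1,2), goal (2,2), distance |1-2|+|2-2| = 1
Tile 2: at (1,3), goal (0,1), distance |1-0|+|3-1| = 3
Tile 12: at (2,0), goal (2,3), distance |2-2|+|0-3| = 3
Tile 6: at (2,1), goal (1,1), distance |2-1|+|1-1| = 1
Tile 9: at (2,2), goal (2,0), distance |2-2|+|2-0| = 2
Tile 10: at (2,3), goal (2,1), distance |2-2|+|3-1| = 2
Tile 15: at (3,0), goal (3,2), distance |3-3|+|0-2| = 2
Tile 4: at (3,1), goal (0,3), distance |3-0|+|1-3| = 5
Tile 5: at (3,2), goal (1,0), distance |3-1|+|2-0| = 4
Tile 1: at (3,3), goal (0,0), distance |3-0|+|3-0| = 6
Sum: 4 + 2 + 5 + 3 + 2 + 1 + 3 + 3 + 1 + 2 + 2 + 2 + 5 + 4 + 6 = 45

Answer: 45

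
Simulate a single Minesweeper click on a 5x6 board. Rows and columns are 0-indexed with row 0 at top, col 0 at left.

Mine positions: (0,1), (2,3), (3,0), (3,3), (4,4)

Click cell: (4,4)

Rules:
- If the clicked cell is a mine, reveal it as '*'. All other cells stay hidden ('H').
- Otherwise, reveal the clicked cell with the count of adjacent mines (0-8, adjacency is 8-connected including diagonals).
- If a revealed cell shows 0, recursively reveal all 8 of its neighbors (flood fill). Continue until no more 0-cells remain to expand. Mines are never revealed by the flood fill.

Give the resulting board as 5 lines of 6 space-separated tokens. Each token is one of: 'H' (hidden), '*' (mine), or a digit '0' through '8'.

H H H H H H
H H H H H H
H H H H H H
H H H H H H
H H H H * H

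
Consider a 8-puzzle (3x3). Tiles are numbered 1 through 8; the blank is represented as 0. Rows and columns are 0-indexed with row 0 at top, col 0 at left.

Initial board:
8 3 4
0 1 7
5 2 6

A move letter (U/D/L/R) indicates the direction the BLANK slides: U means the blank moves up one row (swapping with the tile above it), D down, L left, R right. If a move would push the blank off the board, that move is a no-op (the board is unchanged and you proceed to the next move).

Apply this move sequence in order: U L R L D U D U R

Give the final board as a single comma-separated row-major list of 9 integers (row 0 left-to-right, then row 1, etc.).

Answer: 3, 0, 4, 8, 1, 7, 5, 2, 6

Derivation:
After move 1 (U):
0 3 4
8 1 7
5 2 6

After move 2 (L):
0 3 4
8 1 7
5 2 6

After move 3 (R):
3 0 4
8 1 7
5 2 6

After move 4 (L):
0 3 4
8 1 7
5 2 6

After move 5 (D):
8 3 4
0 1 7
5 2 6

After move 6 (U):
0 3 4
8 1 7
5 2 6

After move 7 (D):
8 3 4
0 1 7
5 2 6

After move 8 (U):
0 3 4
8 1 7
5 2 6

After move 9 (R):
3 0 4
8 1 7
5 2 6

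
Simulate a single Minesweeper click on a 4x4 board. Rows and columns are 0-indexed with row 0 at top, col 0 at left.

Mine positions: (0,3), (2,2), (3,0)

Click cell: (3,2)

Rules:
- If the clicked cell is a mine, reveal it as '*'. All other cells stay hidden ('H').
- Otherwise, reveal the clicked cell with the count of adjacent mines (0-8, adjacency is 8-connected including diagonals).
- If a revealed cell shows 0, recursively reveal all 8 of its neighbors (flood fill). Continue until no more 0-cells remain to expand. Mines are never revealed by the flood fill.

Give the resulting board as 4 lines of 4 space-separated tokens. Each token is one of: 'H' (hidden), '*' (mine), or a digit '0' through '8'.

H H H H
H H H H
H H H H
H H 1 H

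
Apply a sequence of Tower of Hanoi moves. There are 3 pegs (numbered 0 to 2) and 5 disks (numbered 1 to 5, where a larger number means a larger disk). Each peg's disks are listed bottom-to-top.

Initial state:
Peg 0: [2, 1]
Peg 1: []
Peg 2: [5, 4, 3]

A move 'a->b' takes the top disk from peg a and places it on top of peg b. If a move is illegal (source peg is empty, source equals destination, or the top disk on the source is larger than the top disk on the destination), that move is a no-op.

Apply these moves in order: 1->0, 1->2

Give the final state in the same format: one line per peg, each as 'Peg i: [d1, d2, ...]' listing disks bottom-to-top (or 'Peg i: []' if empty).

Answer: Peg 0: [2, 1]
Peg 1: []
Peg 2: [5, 4, 3]

Derivation:
After move 1 (1->0):
Peg 0: [2, 1]
Peg 1: []
Peg 2: [5, 4, 3]

After move 2 (1->2):
Peg 0: [2, 1]
Peg 1: []
Peg 2: [5, 4, 3]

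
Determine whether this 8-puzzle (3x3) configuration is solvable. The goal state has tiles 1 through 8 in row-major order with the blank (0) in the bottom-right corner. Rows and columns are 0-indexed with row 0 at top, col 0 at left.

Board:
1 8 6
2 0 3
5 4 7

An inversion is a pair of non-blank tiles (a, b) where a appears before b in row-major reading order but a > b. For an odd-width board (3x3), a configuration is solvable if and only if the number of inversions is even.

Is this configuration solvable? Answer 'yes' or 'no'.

Inversions (pairs i<j in row-major order where tile[i] > tile[j] > 0): 11
11 is odd, so the puzzle is not solvable.

Answer: no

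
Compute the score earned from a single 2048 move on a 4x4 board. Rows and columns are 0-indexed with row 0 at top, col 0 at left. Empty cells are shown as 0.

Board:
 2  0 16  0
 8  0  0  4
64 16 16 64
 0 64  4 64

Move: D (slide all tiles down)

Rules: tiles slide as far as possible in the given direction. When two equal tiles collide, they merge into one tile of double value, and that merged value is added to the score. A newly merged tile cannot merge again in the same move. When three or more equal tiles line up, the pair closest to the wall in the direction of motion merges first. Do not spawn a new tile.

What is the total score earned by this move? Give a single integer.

Answer: 160

Derivation:
Slide down:
col 0: [2, 8, 64, 0] -> [0, 2, 8, 64]  score +0 (running 0)
col 1: [0, 0, 16, 64] -> [0, 0, 16, 64]  score +0 (running 0)
col 2: [16, 0, 16, 4] -> [0, 0, 32, 4]  score +32 (running 32)
col 3: [0, 4, 64, 64] -> [0, 0, 4, 128]  score +128 (running 160)
Board after move:
  0   0   0   0
  2   0   0   0
  8  16  32   4
 64  64   4 128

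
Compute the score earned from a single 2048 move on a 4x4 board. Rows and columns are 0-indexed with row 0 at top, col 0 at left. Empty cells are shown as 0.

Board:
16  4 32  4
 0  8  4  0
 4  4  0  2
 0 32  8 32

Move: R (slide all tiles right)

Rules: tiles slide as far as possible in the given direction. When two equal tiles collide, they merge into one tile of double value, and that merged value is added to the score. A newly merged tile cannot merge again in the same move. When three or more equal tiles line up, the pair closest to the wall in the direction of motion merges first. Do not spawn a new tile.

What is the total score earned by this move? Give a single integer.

Slide right:
row 0: [16, 4, 32, 4] -> [16, 4, 32, 4]  score +0 (running 0)
row 1: [0, 8, 4, 0] -> [0, 0, 8, 4]  score +0 (running 0)
row 2: [4, 4, 0, 2] -> [0, 0, 8, 2]  score +8 (running 8)
row 3: [0, 32, 8, 32] -> [0, 32, 8, 32]  score +0 (running 8)
Board after move:
16  4 32  4
 0  0  8  4
 0  0  8  2
 0 32  8 32

Answer: 8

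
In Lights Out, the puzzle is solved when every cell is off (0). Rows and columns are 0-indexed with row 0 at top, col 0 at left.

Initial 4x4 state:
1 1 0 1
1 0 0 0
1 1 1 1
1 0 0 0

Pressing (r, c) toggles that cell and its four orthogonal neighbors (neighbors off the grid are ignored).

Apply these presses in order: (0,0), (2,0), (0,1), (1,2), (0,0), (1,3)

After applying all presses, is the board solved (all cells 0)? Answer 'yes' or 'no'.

Answer: yes

Derivation:
After press 1 at (0,0):
0 0 0 1
0 0 0 0
1 1 1 1
1 0 0 0

After press 2 at (2,0):
0 0 0 1
1 0 0 0
0 0 1 1
0 0 0 0

After press 3 at (0,1):
1 1 1 1
1 1 0 0
0 0 1 1
0 0 0 0

After press 4 at (1,2):
1 1 0 1
1 0 1 1
0 0 0 1
0 0 0 0

After press 5 at (0,0):
0 0 0 1
0 0 1 1
0 0 0 1
0 0 0 0

After press 6 at (1,3):
0 0 0 0
0 0 0 0
0 0 0 0
0 0 0 0

Lights still on: 0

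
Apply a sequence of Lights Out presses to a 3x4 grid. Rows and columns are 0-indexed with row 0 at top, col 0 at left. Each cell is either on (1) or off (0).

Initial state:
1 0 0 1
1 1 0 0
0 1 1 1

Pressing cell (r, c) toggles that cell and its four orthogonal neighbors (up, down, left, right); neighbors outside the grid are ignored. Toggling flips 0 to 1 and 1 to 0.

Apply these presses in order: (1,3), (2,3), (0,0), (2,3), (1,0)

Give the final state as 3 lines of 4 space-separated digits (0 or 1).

Answer: 1 1 0 0
1 0 1 1
1 1 1 0

Derivation:
After press 1 at (1,3):
1 0 0 0
1 1 1 1
0 1 1 0

After press 2 at (2,3):
1 0 0 0
1 1 1 0
0 1 0 1

After press 3 at (0,0):
0 1 0 0
0 1 1 0
0 1 0 1

After press 4 at (2,3):
0 1 0 0
0 1 1 1
0 1 1 0

After press 5 at (1,0):
1 1 0 0
1 0 1 1
1 1 1 0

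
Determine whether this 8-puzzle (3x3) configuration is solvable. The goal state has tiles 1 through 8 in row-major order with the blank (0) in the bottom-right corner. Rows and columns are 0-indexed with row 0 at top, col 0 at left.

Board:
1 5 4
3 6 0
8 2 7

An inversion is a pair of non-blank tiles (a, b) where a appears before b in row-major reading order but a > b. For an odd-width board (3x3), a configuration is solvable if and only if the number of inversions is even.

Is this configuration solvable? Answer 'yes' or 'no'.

Inversions (pairs i<j in row-major order where tile[i] > tile[j] > 0): 9
9 is odd, so the puzzle is not solvable.

Answer: no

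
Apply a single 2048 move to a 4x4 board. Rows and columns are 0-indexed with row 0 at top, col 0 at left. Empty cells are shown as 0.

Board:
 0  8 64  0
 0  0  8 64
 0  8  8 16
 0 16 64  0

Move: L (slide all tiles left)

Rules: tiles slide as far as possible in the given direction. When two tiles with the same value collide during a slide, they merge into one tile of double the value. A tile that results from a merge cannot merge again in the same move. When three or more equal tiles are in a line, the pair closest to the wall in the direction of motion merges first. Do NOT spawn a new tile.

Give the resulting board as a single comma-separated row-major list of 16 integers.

Answer: 8, 64, 0, 0, 8, 64, 0, 0, 16, 16, 0, 0, 16, 64, 0, 0

Derivation:
Slide left:
row 0: [0, 8, 64, 0] -> [8, 64, 0, 0]
row 1: [0, 0, 8, 64] -> [8, 64, 0, 0]
row 2: [0, 8, 8, 16] -> [16, 16, 0, 0]
row 3: [0, 16, 64, 0] -> [16, 64, 0, 0]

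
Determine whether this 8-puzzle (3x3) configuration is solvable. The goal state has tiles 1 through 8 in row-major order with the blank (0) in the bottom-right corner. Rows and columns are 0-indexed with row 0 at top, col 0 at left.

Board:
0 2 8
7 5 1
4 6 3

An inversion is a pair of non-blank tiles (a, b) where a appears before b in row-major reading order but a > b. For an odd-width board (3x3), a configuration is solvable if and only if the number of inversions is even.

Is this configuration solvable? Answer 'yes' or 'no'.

Answer: no

Derivation:
Inversions (pairs i<j in row-major order where tile[i] > tile[j] > 0): 17
17 is odd, so the puzzle is not solvable.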